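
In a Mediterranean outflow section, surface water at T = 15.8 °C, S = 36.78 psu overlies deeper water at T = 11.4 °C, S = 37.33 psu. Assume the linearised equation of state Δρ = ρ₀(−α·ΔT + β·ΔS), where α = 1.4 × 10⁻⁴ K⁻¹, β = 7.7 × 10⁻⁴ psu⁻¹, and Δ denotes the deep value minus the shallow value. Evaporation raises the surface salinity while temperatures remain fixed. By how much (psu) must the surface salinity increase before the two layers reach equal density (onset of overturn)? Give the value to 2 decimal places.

1.35 psu

Neutral buoyancy requires −α(T_deep − T_surf) + β(S_deep − S_surf′) = 0.
S_surf′ = S_deep − (α/β)·ΔT = 37.33 − (1.4 × 10⁻⁴/7.7 × 10⁻⁴)·(-4.4) = 38.1300 psu.
Increase required: 38.1300 − 36.78 = 1.3500 psu.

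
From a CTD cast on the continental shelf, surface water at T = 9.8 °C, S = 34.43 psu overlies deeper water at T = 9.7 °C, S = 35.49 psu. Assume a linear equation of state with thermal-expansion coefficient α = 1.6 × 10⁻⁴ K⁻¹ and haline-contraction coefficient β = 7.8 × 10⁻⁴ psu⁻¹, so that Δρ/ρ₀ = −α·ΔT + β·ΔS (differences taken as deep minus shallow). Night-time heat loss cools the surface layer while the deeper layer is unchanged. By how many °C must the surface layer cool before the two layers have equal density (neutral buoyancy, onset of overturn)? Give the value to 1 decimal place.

Neutral buoyancy requires Δρ = 0, i.e. −α(T_deep − T_surf′) + β(S_deep − S_surf) = 0.
T_surf′ = T_deep − (β/α)·ΔS = 9.7 − (7.8 × 10⁻⁴/1.6 × 10⁻⁴)·(+1.06) = 4.532 °C.
Cooling required: 9.8 − (4.532) = 5.268 °C.

5.3 °C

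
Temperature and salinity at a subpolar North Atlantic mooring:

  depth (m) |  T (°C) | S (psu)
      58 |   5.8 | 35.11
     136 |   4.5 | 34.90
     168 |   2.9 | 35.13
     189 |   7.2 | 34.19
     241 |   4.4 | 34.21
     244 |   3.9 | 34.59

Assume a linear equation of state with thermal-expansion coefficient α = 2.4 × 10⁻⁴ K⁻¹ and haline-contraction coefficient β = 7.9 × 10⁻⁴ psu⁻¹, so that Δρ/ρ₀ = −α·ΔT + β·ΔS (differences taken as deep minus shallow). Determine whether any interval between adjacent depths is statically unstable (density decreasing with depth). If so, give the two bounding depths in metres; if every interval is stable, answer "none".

168–189 m

Evaluate Δρ/ρ₀ = −αΔT + βΔS across each adjacent pair:
  58–136 m: −αΔT+βΔS = −(2.4 × 10⁻⁴)(-1.3)+(7.9 × 10⁻⁴)(-0.21) = 1.5 × 10⁻⁴ → stable
  136–168 m: −αΔT+βΔS = −(2.4 × 10⁻⁴)(-1.6)+(7.9 × 10⁻⁴)(+0.23) = 5.7 × 10⁻⁴ → stable
  168–189 m: −αΔT+βΔS = −(2.4 × 10⁻⁴)(+4.3)+(7.9 × 10⁻⁴)(-0.94) = -1.8 × 10⁻³ → UNSTABLE
  189–241 m: −αΔT+βΔS = −(2.4 × 10⁻⁴)(-2.8)+(7.9 × 10⁻⁴)(+0.02) = 6.9 × 10⁻⁴ → stable
  241–244 m: −αΔT+βΔS = −(2.4 × 10⁻⁴)(-0.5)+(7.9 × 10⁻⁴)(+0.38) = 4.2 × 10⁻⁴ → stable
The 168–189 m interval has Δρ < 0: lighter water underlies denser water.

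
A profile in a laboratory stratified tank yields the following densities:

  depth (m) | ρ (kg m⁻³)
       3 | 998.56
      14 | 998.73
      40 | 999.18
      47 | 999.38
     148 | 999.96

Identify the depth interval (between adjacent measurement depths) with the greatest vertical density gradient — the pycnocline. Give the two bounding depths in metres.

Compute the density gradient over each adjacent pair:
  3–14 m: Δρ/Δz = 0.17/11 = 0.015 kg m⁻⁴
  14–40 m: Δρ/Δz = 0.45/26 = 0.017 kg m⁻⁴
  40–47 m: Δρ/Δz = 0.20/7 = 0.029 kg m⁻⁴
  47–148 m: Δρ/Δz = 0.58/101 = 5.7 × 10⁻³ kg m⁻⁴
The largest gradient is in the 40–47 m interval — the pycnocline.

40–47 m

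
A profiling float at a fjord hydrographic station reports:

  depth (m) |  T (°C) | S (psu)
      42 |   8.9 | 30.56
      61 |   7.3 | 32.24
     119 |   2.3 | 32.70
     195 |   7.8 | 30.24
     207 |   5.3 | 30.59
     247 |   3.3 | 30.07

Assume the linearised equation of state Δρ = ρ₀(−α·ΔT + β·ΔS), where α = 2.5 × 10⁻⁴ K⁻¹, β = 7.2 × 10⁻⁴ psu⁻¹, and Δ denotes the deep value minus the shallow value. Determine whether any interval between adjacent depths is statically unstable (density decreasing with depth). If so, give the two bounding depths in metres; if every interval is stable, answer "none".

119–195 m

Evaluate Δρ/ρ₀ = −αΔT + βΔS across each adjacent pair:
  42–61 m: −αΔT+βΔS = −(2.5 × 10⁻⁴)(-1.6)+(7.2 × 10⁻⁴)(+1.68) = 1.6 × 10⁻³ → stable
  61–119 m: −αΔT+βΔS = −(2.5 × 10⁻⁴)(-5.0)+(7.2 × 10⁻⁴)(+0.46) = 1.6 × 10⁻³ → stable
  119–195 m: −αΔT+βΔS = −(2.5 × 10⁻⁴)(+5.5)+(7.2 × 10⁻⁴)(-2.46) = -3.1 × 10⁻³ → UNSTABLE
  195–207 m: −αΔT+βΔS = −(2.5 × 10⁻⁴)(-2.5)+(7.2 × 10⁻⁴)(+0.35) = 8.8 × 10⁻⁴ → stable
  207–247 m: −αΔT+βΔS = −(2.5 × 10⁻⁴)(-2.0)+(7.2 × 10⁻⁴)(-0.52) = 1.3 × 10⁻⁴ → stable
The 119–195 m interval has Δρ < 0: lighter water underlies denser water.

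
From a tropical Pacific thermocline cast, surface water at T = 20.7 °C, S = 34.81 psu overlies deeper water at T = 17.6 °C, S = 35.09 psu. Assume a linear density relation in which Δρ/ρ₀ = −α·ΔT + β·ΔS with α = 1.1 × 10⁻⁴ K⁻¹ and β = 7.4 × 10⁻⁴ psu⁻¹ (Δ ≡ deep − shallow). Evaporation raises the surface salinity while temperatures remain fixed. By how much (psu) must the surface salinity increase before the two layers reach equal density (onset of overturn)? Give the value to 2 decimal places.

Neutral buoyancy requires −α(T_deep − T_surf) + β(S_deep − S_surf′) = 0.
S_surf′ = S_deep − (α/β)·ΔT = 35.09 − (1.1 × 10⁻⁴/7.4 × 10⁻⁴)·(-3.1) = 35.5508 psu.
Increase required: 35.5508 − 34.81 = 0.7408 psu.

0.74 psu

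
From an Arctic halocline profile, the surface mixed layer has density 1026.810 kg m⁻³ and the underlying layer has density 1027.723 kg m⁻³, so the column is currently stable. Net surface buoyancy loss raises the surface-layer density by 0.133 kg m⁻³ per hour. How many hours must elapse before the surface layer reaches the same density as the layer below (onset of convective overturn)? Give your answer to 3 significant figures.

6.86 hours

Density deficit of the surface layer: 1027.723 − 1026.810 = 0.913 kg m⁻³.
Required change = 0.913 / 0.133 = 6.86 hours.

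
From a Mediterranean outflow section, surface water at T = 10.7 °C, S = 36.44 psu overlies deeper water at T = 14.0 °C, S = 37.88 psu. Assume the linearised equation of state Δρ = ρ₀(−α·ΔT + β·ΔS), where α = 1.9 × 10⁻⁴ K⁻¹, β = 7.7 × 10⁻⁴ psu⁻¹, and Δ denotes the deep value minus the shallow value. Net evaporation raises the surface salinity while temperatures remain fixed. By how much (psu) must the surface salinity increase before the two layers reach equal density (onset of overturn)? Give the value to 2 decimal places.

0.63 psu

Neutral buoyancy requires −α(T_deep − T_surf) + β(S_deep − S_surf′) = 0.
S_surf′ = S_deep − (α/β)·ΔT = 37.88 − (1.9 × 10⁻⁴/7.7 × 10⁻⁴)·(+3.3) = 37.0657 psu.
Increase required: 37.0657 − 36.44 = 0.6257 psu.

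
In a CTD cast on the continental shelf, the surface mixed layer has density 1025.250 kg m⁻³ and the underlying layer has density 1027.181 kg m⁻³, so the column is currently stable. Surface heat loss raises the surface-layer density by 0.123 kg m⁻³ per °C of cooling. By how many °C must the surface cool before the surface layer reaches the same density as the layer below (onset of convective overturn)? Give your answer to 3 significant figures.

15.7 °C

Density deficit of the surface layer: 1027.181 − 1025.250 = 1.931 kg m⁻³.
Required change = 1.931 / 0.123 = 15.7 °C.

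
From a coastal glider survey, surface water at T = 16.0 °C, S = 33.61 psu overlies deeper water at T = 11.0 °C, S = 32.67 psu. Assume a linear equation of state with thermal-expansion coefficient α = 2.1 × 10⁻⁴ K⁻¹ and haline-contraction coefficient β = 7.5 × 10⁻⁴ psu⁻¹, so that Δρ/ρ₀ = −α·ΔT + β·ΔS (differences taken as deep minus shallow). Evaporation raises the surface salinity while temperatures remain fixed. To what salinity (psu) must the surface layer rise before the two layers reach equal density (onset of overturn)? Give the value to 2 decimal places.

Neutral buoyancy requires −α(T_deep − T_surf) + β(S_deep − S_surf′) = 0.
S_surf′ = S_deep − (α/β)·ΔT = 32.67 − (2.1 × 10⁻⁴/7.5 × 10⁻⁴)·(-5.0) = 34.0700 psu.
Increase required: 34.0700 − 33.61 = 0.4600 psu.

34.07 psu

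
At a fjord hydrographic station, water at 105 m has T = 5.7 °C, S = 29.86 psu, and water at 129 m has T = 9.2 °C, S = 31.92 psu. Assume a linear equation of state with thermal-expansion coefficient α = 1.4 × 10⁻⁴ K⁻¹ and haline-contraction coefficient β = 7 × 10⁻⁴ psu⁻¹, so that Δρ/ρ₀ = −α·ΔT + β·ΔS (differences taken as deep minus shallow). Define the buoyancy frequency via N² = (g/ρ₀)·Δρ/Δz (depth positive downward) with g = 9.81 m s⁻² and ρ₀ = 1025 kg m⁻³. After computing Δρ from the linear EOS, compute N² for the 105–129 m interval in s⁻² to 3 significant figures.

3.89 × 10⁻⁴ s⁻²

ΔT = +3.5 K, ΔS = +2.06 psu (deep − shallow).
Δρ/ρ₀ = −αΔT + βΔS = -4.90 × 10⁻⁴ + 1.442 × 10⁻³ = 9.52 × 10⁻⁴, so Δρ ≈ 0.9758 kg m⁻³.
N² = (g/ρ₀)·Δρ/Δz = g·(Δρ/ρ₀)/Δz = 9.81 × 9.52 × 10⁻⁴ / 24 = 3.8913 × 10⁻⁴ s⁻² ≈ 3.89 × 10⁻⁴ s⁻².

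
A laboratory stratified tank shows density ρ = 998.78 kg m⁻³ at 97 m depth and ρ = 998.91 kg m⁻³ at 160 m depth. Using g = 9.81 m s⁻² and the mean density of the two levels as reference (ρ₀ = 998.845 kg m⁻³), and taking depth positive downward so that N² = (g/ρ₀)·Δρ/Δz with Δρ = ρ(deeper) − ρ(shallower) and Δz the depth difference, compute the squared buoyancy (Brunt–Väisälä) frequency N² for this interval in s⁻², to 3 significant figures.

Δρ = 998.91 − 998.78 = 0.13 kg m⁻³ over Δz = 160 − 97 = 63 m.
N² = (9.81/998.845) × (0.13/63) = 2.0266 × 10⁻⁵ s⁻² ≈ 2.03 × 10⁻⁵ s⁻².

2.03 × 10⁻⁵ s⁻²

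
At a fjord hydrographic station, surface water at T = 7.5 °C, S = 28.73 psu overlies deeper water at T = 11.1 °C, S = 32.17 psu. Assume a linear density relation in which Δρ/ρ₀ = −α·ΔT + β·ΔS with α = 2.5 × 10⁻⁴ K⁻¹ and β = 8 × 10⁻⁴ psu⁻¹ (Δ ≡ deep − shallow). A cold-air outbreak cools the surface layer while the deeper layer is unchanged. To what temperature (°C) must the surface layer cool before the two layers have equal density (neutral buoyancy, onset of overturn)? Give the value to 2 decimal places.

Neutral buoyancy requires Δρ = 0, i.e. −α(T_deep − T_surf′) + β(S_deep − S_surf) = 0.
T_surf′ = T_deep − (β/α)·ΔS = 11.1 − (8 × 10⁻⁴/2.5 × 10⁻⁴)·(+3.44) = 0.0920 °C.
Cooling required: 7.5 − (0.0920) = 7.4080 °C.

0.09 °C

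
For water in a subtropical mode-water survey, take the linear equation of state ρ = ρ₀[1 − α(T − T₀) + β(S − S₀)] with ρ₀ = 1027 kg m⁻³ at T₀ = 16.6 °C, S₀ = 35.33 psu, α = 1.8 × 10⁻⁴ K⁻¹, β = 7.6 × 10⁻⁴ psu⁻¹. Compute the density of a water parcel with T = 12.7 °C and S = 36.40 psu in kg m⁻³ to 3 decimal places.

T − T₀ = -3.9 K, S − S₀ = +1.07 psu.
Bracket = 1 − α·(-3.9) + β·(+1.07) = 1 + (1.5152 × 10⁻³) = 1.0015152.
ρ = 1027 × 1.0015152 = 1028.556 kg m⁻³.

1028.556 kg m⁻³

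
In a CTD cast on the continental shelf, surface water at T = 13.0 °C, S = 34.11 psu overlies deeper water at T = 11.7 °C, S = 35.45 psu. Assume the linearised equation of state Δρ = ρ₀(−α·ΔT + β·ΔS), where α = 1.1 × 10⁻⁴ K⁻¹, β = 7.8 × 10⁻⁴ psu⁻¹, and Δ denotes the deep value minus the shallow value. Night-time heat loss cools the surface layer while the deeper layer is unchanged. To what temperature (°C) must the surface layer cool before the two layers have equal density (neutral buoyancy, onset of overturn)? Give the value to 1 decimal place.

Neutral buoyancy requires Δρ = 0, i.e. −α(T_deep − T_surf′) + β(S_deep − S_surf) = 0.
T_surf′ = T_deep − (β/α)·ΔS = 11.7 − (7.8 × 10⁻⁴/1.1 × 10⁻⁴)·(+1.34) = 2.198 °C.
Cooling required: 13.0 − (2.198) = 10.802 °C.

2.2 °C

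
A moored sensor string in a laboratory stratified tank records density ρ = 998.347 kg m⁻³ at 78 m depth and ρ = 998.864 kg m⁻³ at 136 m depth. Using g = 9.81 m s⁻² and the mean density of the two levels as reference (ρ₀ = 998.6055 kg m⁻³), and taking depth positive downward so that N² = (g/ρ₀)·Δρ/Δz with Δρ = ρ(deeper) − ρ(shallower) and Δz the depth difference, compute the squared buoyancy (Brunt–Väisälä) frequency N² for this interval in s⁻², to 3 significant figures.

Δρ = 998.864 − 998.347 = 0.517 kg m⁻³ over Δz = 136 − 78 = 58 m.
N² = (9.81/998.6055) × (0.517/58) = 8.7566 × 10⁻⁵ s⁻² ≈ 8.76 × 10⁻⁵ s⁻².

8.76 × 10⁻⁵ s⁻²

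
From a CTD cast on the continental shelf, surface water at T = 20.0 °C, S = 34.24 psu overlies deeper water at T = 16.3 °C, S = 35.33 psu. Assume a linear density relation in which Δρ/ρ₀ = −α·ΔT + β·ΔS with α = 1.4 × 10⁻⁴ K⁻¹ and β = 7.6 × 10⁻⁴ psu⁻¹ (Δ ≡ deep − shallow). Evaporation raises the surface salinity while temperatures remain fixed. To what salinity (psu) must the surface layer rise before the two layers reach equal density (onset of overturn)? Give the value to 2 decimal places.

Neutral buoyancy requires −α(T_deep − T_surf) + β(S_deep − S_surf′) = 0.
S_surf′ = S_deep − (α/β)·ΔT = 35.33 − (1.4 × 10⁻⁴/7.6 × 10⁻⁴)·(-3.7) = 36.0116 psu.
Increase required: 36.0116 − 34.24 = 1.7716 psu.

36.01 psu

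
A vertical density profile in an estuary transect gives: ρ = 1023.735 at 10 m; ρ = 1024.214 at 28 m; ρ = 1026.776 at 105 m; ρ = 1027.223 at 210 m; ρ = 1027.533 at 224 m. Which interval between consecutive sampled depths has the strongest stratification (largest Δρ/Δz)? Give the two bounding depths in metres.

28–105 m

Compute the density gradient over each adjacent pair:
  10–28 m: Δρ/Δz = 0.479/18 = 0.027 kg m⁻⁴
  28–105 m: Δρ/Δz = 2.562/77 = 0.033 kg m⁻⁴
  105–210 m: Δρ/Δz = 0.447/105 = 4.3 × 10⁻³ kg m⁻⁴
  210–224 m: Δρ/Δz = 0.310/14 = 0.022 kg m⁻⁴
The largest gradient is in the 28–105 m interval — the pycnocline.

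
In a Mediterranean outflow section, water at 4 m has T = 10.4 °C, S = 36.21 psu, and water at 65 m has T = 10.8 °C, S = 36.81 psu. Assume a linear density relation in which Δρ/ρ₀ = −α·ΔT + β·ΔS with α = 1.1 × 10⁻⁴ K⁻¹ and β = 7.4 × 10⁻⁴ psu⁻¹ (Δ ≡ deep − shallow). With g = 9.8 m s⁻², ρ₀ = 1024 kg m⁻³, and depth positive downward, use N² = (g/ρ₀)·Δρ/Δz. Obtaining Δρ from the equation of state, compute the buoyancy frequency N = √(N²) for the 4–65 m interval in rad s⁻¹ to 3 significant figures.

ΔT = +0.4 K, ΔS = +0.60 psu (deep − shallow).
Δρ/ρ₀ = −αΔT + βΔS = -4.40 × 10⁻⁵ + 4.44 × 10⁻⁴ = 4.00 × 10⁻⁴, so Δρ ≈ 0.4096 kg m⁻³.
N² = (g/ρ₀)·Δρ/Δz = g·(Δρ/ρ₀)/Δz = 9.8 × 4.00 × 10⁻⁴ / 61 = 6.4262 × 10⁻⁵ s⁻².
N = √(6.4262 × 10⁻⁵) = 8.0164 × 10⁻³ rad s⁻¹ ≈ 8.02 × 10⁻³ rad s⁻¹.

8.02 × 10⁻³ rad s⁻¹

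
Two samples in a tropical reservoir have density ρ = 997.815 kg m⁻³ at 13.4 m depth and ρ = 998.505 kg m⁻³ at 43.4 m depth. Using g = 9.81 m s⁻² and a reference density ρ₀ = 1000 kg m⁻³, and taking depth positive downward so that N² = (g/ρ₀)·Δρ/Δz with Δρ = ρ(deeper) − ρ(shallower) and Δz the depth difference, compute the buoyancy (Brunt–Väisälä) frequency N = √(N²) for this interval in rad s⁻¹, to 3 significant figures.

Δρ = 998.505 − 997.815 = 0.690 kg m⁻³ over Δz = 43.4 − 13.4 = 30 m.
N² = (9.81/1000) × (0.690/30) = 2.2563 × 10⁻⁴ s⁻².
N = √(2.2563 × 10⁻⁴) = 0.015021 rad s⁻¹ ≈ 0.0150 rad s⁻¹.

0.0150 rad s⁻¹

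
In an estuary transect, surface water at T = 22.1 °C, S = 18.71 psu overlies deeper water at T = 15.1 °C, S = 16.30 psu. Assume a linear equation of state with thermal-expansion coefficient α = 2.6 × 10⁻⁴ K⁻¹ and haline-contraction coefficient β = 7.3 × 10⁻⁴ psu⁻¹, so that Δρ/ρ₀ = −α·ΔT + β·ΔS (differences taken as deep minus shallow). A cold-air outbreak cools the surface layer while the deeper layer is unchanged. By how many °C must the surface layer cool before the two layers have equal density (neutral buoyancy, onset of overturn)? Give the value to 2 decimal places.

Neutral buoyancy requires Δρ = 0, i.e. −α(T_deep − T_surf′) + β(S_deep − S_surf) = 0.
T_surf′ = T_deep − (β/α)·ΔS = 15.1 − (7.3 × 10⁻⁴/2.6 × 10⁻⁴)·(-2.41) = 21.8665 °C.
Cooling required: 22.1 − (21.8665) = 0.2335 °C.

0.23 °C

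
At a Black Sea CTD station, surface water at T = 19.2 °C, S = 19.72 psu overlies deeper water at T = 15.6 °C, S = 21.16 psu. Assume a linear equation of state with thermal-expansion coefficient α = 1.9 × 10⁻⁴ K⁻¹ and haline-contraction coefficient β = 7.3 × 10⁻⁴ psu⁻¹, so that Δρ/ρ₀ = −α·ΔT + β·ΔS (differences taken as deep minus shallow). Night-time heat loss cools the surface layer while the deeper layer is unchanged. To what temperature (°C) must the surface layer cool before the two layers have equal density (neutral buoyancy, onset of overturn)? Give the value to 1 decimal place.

Neutral buoyancy requires Δρ = 0, i.e. −α(T_deep − T_surf′) + β(S_deep − S_surf) = 0.
T_surf′ = T_deep − (β/α)·ΔS = 15.6 − (7.3 × 10⁻⁴/1.9 × 10⁻⁴)·(+1.44) = 10.067 °C.
Cooling required: 19.2 − (10.067) = 9.133 °C.

10.1 °C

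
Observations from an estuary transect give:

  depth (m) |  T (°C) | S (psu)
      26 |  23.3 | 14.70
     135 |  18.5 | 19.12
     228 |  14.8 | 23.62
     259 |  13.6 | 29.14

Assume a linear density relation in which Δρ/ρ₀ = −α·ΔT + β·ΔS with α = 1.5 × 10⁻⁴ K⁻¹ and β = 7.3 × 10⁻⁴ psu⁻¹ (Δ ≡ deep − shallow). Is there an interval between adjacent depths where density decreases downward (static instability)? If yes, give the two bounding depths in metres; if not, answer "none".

none

Evaluate Δρ/ρ₀ = −αΔT + βΔS across each adjacent pair:
  26–135 m: −αΔT+βΔS = −(1.5 × 10⁻⁴)(-4.8)+(7.3 × 10⁻⁴)(+4.42) = 3.9 × 10⁻³ → stable
  135–228 m: −αΔT+βΔS = −(1.5 × 10⁻⁴)(-3.7)+(7.3 × 10⁻⁴)(+4.50) = 3.8 × 10⁻³ → stable
  228–259 m: −αΔT+βΔS = −(1.5 × 10⁻⁴)(-1.2)+(7.3 × 10⁻⁴)(+5.52) = 4.2 × 10⁻³ → stable
Every interval has Δρ > 0: the column is stably stratified throughout.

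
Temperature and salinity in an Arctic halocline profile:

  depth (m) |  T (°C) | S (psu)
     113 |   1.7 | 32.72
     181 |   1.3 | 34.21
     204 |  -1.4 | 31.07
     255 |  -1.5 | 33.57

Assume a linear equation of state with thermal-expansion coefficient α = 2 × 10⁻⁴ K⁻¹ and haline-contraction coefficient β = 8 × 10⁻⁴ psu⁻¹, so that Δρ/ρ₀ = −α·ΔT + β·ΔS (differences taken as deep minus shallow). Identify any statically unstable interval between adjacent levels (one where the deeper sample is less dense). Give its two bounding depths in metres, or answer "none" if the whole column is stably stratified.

181–204 m

Evaluate Δρ/ρ₀ = −αΔT + βΔS across each adjacent pair:
  113–181 m: −αΔT+βΔS = −(2 × 10⁻⁴)(-0.4)+(8 × 10⁻⁴)(+1.49) = 1.3 × 10⁻³ → stable
  181–204 m: −αΔT+βΔS = −(2 × 10⁻⁴)(-2.7)+(8 × 10⁻⁴)(-3.14) = -2.0 × 10⁻³ → UNSTABLE
  204–255 m: −αΔT+βΔS = −(2 × 10⁻⁴)(-0.1)+(8 × 10⁻⁴)(+2.50) = 2.0 × 10⁻³ → stable
The 181–204 m interval has Δρ < 0: lighter water underlies denser water.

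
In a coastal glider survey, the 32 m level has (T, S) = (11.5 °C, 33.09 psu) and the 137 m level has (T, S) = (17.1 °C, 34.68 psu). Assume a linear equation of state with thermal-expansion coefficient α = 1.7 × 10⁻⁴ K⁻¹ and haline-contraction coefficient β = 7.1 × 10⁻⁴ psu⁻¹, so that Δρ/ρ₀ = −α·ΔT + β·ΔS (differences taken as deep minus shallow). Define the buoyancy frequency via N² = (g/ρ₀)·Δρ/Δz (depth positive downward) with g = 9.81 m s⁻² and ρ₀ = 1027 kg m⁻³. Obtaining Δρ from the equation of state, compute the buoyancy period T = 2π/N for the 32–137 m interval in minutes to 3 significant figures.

25.8 min

ΔT = +5.6 K, ΔS = +1.59 psu (deep − shallow).
Δρ/ρ₀ = −αΔT + βΔS = -9.52 × 10⁻⁴ + 1.1289 × 10⁻³ = 1.769 × 10⁻⁴, so Δρ ≈ 0.1817 kg m⁻³.
N² = (g/ρ₀)·Δρ/Δz = g·(Δρ/ρ₀)/Δz = 9.81 × 1.769 × 10⁻⁴ / 105 = 1.6528 × 10⁻⁵ s⁻².
N = √(1.6528 × 10⁻⁵) = 4.0655 × 10⁻³ rad s⁻¹ → T = 2π/N = 1.5455 × 10³ s = 25.758 min ≈ 25.8 min.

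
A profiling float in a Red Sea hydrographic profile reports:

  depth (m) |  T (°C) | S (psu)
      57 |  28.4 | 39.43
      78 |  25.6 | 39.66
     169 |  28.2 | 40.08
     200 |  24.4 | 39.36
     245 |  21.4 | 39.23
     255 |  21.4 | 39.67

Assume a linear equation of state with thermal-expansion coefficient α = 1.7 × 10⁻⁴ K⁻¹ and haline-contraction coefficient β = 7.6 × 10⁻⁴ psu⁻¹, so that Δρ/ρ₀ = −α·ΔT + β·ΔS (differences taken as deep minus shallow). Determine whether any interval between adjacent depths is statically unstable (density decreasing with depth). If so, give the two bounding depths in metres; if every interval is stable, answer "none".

78–169 m

Evaluate Δρ/ρ₀ = −αΔT + βΔS across each adjacent pair:
  57–78 m: −αΔT+βΔS = −(1.7 × 10⁻⁴)(-2.8)+(7.6 × 10⁻⁴)(+0.23) = 6.5 × 10⁻⁴ → stable
  78–169 m: −αΔT+βΔS = −(1.7 × 10⁻⁴)(+2.6)+(7.6 × 10⁻⁴)(+0.42) = -1.2 × 10⁻⁴ → UNSTABLE
  169–200 m: −αΔT+βΔS = −(1.7 × 10⁻⁴)(-3.8)+(7.6 × 10⁻⁴)(-0.72) = 9.9 × 10⁻⁵ → stable
  200–245 m: −αΔT+βΔS = −(1.7 × 10⁻⁴)(-3.0)+(7.6 × 10⁻⁴)(-0.13) = 4.1 × 10⁻⁴ → stable
  245–255 m: −αΔT+βΔS = −(1.7 × 10⁻⁴)(+0.0)+(7.6 × 10⁻⁴)(+0.44) = 3.3 × 10⁻⁴ → stable
The 78–169 m interval has Δρ < 0: lighter water underlies denser water.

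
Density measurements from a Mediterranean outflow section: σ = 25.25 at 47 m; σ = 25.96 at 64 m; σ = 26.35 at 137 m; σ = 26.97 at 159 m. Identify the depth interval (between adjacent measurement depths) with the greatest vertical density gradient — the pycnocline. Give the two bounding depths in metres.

47–64 m

Compute the density gradient over each adjacent pair:
  47–64 m: Δρ/Δz = 0.71/17 = 0.042 kg m⁻⁴
  64–137 m: Δρ/Δz = 0.39/73 = 5.3 × 10⁻³ kg m⁻⁴
  137–159 m: Δρ/Δz = 0.62/22 = 0.028 kg m⁻⁴
The largest gradient is in the 47–64 m interval — the pycnocline.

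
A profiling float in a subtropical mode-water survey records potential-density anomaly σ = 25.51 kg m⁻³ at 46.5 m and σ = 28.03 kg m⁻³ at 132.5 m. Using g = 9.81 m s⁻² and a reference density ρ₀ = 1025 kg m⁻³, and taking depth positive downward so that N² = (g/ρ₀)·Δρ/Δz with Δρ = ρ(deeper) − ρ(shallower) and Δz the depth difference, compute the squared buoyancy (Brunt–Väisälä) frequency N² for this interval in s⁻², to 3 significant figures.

2.80 × 10⁻⁴ s⁻²

Δρ = 1028.03 − 1025.51 = 2.52 kg m⁻³ over Δz = 132.5 − 46.5 = 86 m.
N² = (9.81/1025) × (2.52/86) = 2.8044 × 10⁻⁴ s⁻² ≈ 2.80 × 10⁻⁴ s⁻².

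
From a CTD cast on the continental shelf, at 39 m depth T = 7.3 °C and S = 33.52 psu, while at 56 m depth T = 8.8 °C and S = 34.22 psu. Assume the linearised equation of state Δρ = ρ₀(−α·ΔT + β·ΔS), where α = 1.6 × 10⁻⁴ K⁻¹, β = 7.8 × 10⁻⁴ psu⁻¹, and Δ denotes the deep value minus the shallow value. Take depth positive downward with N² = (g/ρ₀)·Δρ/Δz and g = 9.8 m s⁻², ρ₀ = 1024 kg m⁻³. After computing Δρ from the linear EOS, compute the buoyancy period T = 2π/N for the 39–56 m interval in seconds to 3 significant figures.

473 s

ΔT = +1.5 K, ΔS = +0.70 psu (deep − shallow).
Δρ/ρ₀ = −αΔT + βΔS = -2.40 × 10⁻⁴ + 5.46 × 10⁻⁴ = 3.06 × 10⁻⁴, so Δρ ≈ 0.3133 kg m⁻³.
N² = (g/ρ₀)·Δρ/Δz = g·(Δρ/ρ₀)/Δz = 9.8 × 3.06 × 10⁻⁴ / 17 = 1.7640 × 10⁻⁴ s⁻².
N = √(1.7640 × 10⁻⁴) = 0.013282 rad s⁻¹ → T = 2π/N = 473.06 s ≈ 473 s.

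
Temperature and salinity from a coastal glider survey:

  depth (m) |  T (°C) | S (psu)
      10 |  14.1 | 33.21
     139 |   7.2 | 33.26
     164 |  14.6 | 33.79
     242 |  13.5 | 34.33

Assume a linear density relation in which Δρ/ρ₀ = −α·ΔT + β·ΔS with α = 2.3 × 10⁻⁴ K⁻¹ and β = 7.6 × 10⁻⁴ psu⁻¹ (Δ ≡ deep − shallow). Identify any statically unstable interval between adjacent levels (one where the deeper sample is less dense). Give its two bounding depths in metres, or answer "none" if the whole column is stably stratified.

Evaluate Δρ/ρ₀ = −αΔT + βΔS across each adjacent pair:
  10–139 m: −αΔT+βΔS = −(2.3 × 10⁻⁴)(-6.9)+(7.6 × 10⁻⁴)(+0.05) = 1.6 × 10⁻³ → stable
  139–164 m: −αΔT+βΔS = −(2.3 × 10⁻⁴)(+7.4)+(7.6 × 10⁻⁴)(+0.53) = -1.3 × 10⁻³ → UNSTABLE
  164–242 m: −αΔT+βΔS = −(2.3 × 10⁻⁴)(-1.1)+(7.6 × 10⁻⁴)(+0.54) = 6.6 × 10⁻⁴ → stable
The 139–164 m interval has Δρ < 0: lighter water underlies denser water.

139–164 m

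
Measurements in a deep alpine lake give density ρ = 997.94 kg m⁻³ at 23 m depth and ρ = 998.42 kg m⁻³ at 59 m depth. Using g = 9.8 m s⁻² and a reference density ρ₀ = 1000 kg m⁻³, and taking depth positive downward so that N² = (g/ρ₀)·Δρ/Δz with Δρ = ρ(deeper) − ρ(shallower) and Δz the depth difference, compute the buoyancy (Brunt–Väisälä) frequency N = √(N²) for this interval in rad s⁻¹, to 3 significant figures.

Δρ = 998.42 − 997.94 = 0.48 kg m⁻³ over Δz = 59 − 23 = 36 m.
N² = (9.8/1000) × (0.48/36) = 1.3067 × 10⁻⁴ s⁻².
N = √(1.3067 × 10⁻⁴) = 0.011431 rad s⁻¹ ≈ 0.0114 rad s⁻¹.

0.0114 rad s⁻¹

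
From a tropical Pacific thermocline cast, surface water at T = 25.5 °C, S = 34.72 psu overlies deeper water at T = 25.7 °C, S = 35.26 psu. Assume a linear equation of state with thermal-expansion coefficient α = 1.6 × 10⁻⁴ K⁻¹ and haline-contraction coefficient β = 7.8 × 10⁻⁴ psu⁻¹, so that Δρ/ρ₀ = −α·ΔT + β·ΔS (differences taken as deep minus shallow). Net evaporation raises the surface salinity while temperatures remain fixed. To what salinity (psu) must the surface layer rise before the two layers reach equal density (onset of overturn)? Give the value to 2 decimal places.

35.22 psu

Neutral buoyancy requires −α(T_deep − T_surf) + β(S_deep − S_surf′) = 0.
S_surf′ = S_deep − (α/β)·ΔT = 35.26 − (1.6 × 10⁻⁴/7.8 × 10⁻⁴)·(+0.2) = 35.2190 psu.
Increase required: 35.2190 − 34.72 = 0.4990 psu.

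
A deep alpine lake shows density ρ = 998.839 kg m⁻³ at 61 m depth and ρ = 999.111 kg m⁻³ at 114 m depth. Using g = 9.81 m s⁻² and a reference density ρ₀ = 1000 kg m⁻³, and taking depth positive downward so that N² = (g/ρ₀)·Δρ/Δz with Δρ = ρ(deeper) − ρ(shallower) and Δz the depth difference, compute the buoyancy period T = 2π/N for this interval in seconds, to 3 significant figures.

Δρ = 999.111 − 998.839 = 0.272 kg m⁻³ over Δz = 114 − 61 = 53 m.
N² = (9.81/1000) × (0.272/53) = 5.0346 × 10⁻⁵ s⁻².
N = √(5.0346 × 10⁻⁵) = 7.0955 × 10⁻³ rad s⁻¹, so T = 2π/N = 885.52 s ≈ 886 s.

886 s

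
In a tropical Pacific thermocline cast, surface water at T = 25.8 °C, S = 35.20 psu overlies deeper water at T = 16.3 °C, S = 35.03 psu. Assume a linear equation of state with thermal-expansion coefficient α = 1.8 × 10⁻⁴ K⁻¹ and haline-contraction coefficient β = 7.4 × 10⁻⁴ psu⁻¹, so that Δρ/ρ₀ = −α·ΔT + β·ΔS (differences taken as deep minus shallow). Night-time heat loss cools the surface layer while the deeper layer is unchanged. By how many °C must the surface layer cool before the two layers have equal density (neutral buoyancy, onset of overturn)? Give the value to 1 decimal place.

8.8 °C

Neutral buoyancy requires Δρ = 0, i.e. −α(T_deep − T_surf′) + β(S_deep − S_surf) = 0.
T_surf′ = T_deep − (β/α)·ΔS = 16.3 − (7.4 × 10⁻⁴/1.8 × 10⁻⁴)·(-0.17) = 16.999 °C.
Cooling required: 25.8 − (16.999) = 8.801 °C.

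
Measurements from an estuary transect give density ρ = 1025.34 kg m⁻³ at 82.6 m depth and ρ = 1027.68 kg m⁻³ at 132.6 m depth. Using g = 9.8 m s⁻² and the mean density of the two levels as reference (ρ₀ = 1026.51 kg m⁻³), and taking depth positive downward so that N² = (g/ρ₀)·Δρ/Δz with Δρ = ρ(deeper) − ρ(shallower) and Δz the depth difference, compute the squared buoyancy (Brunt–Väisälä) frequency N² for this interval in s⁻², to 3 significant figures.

4.47 × 10⁻⁴ s⁻²

Δρ = 1027.68 − 1025.34 = 2.34 kg m⁻³ over Δz = 132.6 − 82.6 = 50 m.
N² = (9.8/1026.51) × (2.34/50) = 4.4680 × 10⁻⁴ s⁻² ≈ 4.47 × 10⁻⁴ s⁻².
Since Δρ > 0 the layer is stably stratified.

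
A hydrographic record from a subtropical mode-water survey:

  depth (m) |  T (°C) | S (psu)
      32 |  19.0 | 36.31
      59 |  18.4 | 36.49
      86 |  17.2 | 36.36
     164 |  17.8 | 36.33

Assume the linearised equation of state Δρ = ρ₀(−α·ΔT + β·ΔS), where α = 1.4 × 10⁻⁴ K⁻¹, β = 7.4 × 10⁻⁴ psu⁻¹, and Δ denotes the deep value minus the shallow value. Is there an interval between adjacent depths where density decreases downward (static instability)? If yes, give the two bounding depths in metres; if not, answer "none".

86–164 m

Evaluate Δρ/ρ₀ = −αΔT + βΔS across each adjacent pair:
  32–59 m: −αΔT+βΔS = −(1.4 × 10⁻⁴)(-0.6)+(7.4 × 10⁻⁴)(+0.18) = 2.2 × 10⁻⁴ → stable
  59–86 m: −αΔT+βΔS = −(1.4 × 10⁻⁴)(-1.2)+(7.4 × 10⁻⁴)(-0.13) = 7.2 × 10⁻⁵ → stable
  86–164 m: −αΔT+βΔS = −(1.4 × 10⁻⁴)(+0.6)+(7.4 × 10⁻⁴)(-0.03) = -1.1 × 10⁻⁴ → UNSTABLE
The 86–164 m interval has Δρ < 0: lighter water underlies denser water.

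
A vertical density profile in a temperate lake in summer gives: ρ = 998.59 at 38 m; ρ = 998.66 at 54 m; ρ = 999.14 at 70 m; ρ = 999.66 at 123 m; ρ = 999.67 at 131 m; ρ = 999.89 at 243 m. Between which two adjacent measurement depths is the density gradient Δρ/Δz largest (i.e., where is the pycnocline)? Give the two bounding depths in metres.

Compute the density gradient over each adjacent pair:
  38–54 m: Δρ/Δz = 0.07/16 = 4.4 × 10⁻³ kg m⁻⁴
  54–70 m: Δρ/Δz = 0.48/16 = 0.030 kg m⁻⁴
  70–123 m: Δρ/Δz = 0.52/53 = 9.8 × 10⁻³ kg m⁻⁴
  123–131 m: Δρ/Δz = 0.01/8 = 1.3 × 10⁻³ kg m⁻⁴
  131–243 m: Δρ/Δz = 0.22/112 = 2.0 × 10⁻³ kg m⁻⁴
The largest gradient is in the 54–70 m interval — the pycnocline.

54–70 m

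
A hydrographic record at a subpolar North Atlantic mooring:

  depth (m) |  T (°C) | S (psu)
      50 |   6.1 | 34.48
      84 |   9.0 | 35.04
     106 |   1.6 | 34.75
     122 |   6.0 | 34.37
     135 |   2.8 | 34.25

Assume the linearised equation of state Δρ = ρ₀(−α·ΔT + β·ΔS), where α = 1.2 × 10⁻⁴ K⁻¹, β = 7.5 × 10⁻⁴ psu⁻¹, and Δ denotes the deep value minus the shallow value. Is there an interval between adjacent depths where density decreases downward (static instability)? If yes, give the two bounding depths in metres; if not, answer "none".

Evaluate Δρ/ρ₀ = −αΔT + βΔS across each adjacent pair:
  50–84 m: −αΔT+βΔS = −(1.2 × 10⁻⁴)(+2.9)+(7.5 × 10⁻⁴)(+0.56) = 7.2 × 10⁻⁵ → stable
  84–106 m: −αΔT+βΔS = −(1.2 × 10⁻⁴)(-7.4)+(7.5 × 10⁻⁴)(-0.29) = 6.7 × 10⁻⁴ → stable
  106–122 m: −αΔT+βΔS = −(1.2 × 10⁻⁴)(+4.4)+(7.5 × 10⁻⁴)(-0.38) = -8.1 × 10⁻⁴ → UNSTABLE
  122–135 m: −αΔT+βΔS = −(1.2 × 10⁻⁴)(-3.2)+(7.5 × 10⁻⁴)(-0.12) = 2.9 × 10⁻⁴ → stable
The 106–122 m interval has Δρ < 0: lighter water underlies denser water.

106–122 m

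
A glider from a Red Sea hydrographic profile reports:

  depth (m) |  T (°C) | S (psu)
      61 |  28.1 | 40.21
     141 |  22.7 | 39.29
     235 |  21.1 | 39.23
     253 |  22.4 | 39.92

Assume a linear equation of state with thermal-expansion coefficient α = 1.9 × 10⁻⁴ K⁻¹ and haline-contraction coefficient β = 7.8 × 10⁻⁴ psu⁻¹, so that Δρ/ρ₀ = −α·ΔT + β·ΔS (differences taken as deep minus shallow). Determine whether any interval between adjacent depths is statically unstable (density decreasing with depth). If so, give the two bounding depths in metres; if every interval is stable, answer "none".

none

Evaluate Δρ/ρ₀ = −αΔT + βΔS across each adjacent pair:
  61–141 m: −αΔT+βΔS = −(1.9 × 10⁻⁴)(-5.4)+(7.8 × 10⁻⁴)(-0.92) = 3.1 × 10⁻⁴ → stable
  141–235 m: −αΔT+βΔS = −(1.9 × 10⁻⁴)(-1.6)+(7.8 × 10⁻⁴)(-0.06) = 2.6 × 10⁻⁴ → stable
  235–253 m: −αΔT+βΔS = −(1.9 × 10⁻⁴)(+1.3)+(7.8 × 10⁻⁴)(+0.69) = 2.9 × 10⁻⁴ → stable
Every interval has Δρ > 0: the column is stably stratified throughout.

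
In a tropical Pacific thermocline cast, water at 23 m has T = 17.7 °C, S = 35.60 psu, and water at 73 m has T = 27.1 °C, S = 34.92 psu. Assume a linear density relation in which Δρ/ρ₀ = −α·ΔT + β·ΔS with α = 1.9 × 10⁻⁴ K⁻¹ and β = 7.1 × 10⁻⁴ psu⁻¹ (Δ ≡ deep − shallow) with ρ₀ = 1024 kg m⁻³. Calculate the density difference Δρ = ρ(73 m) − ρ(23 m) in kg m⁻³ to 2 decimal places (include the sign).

ΔT = +9.4 K, ΔS = -0.68 psu (deep − shallow).
Δρ/ρ₀ = −(1.9 × 10⁻⁴)(+9.4) + (7.1 × 10⁻⁴)(-0.68) = -2.2688 × 10⁻³.
Δρ = 1024 × (-2.2688 × 10⁻³) = -2.32 kg m⁻³.
Negative Δρ: lighter below, statically unstable.

-2.32 kg m⁻³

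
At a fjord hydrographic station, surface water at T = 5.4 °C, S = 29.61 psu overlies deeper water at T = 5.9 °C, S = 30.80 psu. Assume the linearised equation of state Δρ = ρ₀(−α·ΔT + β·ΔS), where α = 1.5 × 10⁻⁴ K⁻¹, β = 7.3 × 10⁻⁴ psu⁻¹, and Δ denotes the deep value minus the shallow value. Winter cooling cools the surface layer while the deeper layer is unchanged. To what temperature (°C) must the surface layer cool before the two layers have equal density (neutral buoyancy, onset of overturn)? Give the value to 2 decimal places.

Neutral buoyancy requires Δρ = 0, i.e. −α(T_deep − T_surf′) + β(S_deep − S_surf) = 0.
T_surf′ = T_deep − (β/α)·ΔS = 5.9 − (7.3 × 10⁻⁴/1.5 × 10⁻⁴)·(+1.19) = 0.1087 °C.
Cooling required: 5.4 − (0.1087) = 5.2913 °C.

0.11 °C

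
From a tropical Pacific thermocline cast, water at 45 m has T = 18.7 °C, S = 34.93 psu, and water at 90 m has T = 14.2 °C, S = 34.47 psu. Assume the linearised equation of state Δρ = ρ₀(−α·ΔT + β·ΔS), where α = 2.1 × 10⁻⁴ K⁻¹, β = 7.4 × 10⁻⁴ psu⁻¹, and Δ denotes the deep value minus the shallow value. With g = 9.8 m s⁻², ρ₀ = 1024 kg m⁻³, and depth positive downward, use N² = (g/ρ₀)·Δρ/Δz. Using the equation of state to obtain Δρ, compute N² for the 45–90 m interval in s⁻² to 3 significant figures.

ΔT = -4.5 K, ΔS = -0.46 psu (deep − shallow).
Δρ/ρ₀ = −αΔT + βΔS = 9.45 × 10⁻⁴ − 3.404 × 10⁻⁴ = 6.046 × 10⁻⁴, so Δρ ≈ 0.6191 kg m⁻³.
N² = (g/ρ₀)·Δρ/Δz = g·(Δρ/ρ₀)/Δz = 9.8 × 6.046 × 10⁻⁴ / 45 = 1.3167 × 10⁻⁴ s⁻² ≈ 1.32 × 10⁻⁴ s⁻².

1.32 × 10⁻⁴ s⁻²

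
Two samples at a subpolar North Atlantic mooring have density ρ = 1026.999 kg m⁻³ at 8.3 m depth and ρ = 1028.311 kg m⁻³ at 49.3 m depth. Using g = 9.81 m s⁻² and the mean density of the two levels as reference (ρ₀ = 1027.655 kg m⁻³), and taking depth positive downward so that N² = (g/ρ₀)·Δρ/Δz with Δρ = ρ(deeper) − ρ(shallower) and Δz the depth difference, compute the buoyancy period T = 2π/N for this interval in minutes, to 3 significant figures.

5.99 min

Δρ = 1028.311 − 1026.999 = 1.312 kg m⁻³ over Δz = 49.3 − 8.3 = 41 m.
N² = (9.81/1027.655) × (1.312/41) = 3.0547 × 10⁻⁴ s⁻².
N = √(3.0547 × 10⁻⁴) = 0.017478 rad s⁻¹, so T = 2π/N = 359.49 s = 5.9915 min ≈ 5.99 min.
Since Δρ > 0 the layer is stably stratified.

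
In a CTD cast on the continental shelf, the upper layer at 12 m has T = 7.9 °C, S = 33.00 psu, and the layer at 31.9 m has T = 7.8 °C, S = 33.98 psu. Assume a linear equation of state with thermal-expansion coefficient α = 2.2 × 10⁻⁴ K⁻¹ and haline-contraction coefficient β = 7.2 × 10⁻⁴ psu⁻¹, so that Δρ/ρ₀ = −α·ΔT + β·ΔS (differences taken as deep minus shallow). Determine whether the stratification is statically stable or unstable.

ΔT = 7.8 − 7.9 = -0.1 K and ΔS = 33.98 − 33.00 = +0.98 psu (deep − shallow).
−αΔT = 2.20 × 10⁻⁵; βΔS = 7.056 × 10⁻⁴; sum Δρ/ρ₀ = 7.276 × 10⁻⁴.
Δρ/ρ₀ > 0, so Δρ > 0: deeper water is denser → statically stable.

stable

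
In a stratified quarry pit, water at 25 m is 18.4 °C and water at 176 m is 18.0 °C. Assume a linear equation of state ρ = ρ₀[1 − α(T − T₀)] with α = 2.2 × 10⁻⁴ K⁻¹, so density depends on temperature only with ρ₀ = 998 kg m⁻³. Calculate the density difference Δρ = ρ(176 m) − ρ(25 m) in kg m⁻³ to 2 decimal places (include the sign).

ΔT = -0.4 K, Δρ/ρ₀ = −αΔT = 8.80 × 10⁻⁵.
Δρ = 998 × (8.80 × 10⁻⁵) = +0.09 kg m⁻³.
Positive Δρ: denser below, stable.

+0.09 kg m⁻³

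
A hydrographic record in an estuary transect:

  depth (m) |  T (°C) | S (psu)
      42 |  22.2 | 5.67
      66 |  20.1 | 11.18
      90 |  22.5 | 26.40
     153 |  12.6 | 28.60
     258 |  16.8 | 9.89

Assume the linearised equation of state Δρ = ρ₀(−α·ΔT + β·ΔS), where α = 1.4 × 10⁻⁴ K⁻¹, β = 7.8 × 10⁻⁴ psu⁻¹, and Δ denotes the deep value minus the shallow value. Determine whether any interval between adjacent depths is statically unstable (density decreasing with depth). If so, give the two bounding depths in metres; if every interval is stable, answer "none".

Evaluate Δρ/ρ₀ = −αΔT + βΔS across each adjacent pair:
  42–66 m: −αΔT+βΔS = −(1.4 × 10⁻⁴)(-2.1)+(7.8 × 10⁻⁴)(+5.51) = 4.6 × 10⁻³ → stable
  66–90 m: −αΔT+βΔS = −(1.4 × 10⁻⁴)(+2.4)+(7.8 × 10⁻⁴)(+15.22) = 0.012 → stable
  90–153 m: −αΔT+βΔS = −(1.4 × 10⁻⁴)(-9.9)+(7.8 × 10⁻⁴)(+2.20) = 3.1 × 10⁻³ → stable
  153–258 m: −αΔT+βΔS = −(1.4 × 10⁻⁴)(+4.2)+(7.8 × 10⁻⁴)(-18.71) = -0.015 → UNSTABLE
The 153–258 m interval has Δρ < 0: lighter water underlies denser water.

153–258 m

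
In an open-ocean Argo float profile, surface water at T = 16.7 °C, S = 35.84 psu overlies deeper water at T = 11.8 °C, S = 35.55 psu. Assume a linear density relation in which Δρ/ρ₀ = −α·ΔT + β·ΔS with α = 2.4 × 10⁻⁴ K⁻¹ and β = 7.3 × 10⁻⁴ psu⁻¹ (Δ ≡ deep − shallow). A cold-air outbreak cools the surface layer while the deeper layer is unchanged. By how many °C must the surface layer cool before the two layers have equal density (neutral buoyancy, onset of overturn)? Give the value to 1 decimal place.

Neutral buoyancy requires Δρ = 0, i.e. −α(T_deep − T_surf′) + β(S_deep − S_surf) = 0.
T_surf′ = T_deep − (β/α)·ΔS = 11.8 − (7.3 × 10⁻⁴/2.4 × 10⁻⁴)·(-0.29) = 12.682 °C.
Cooling required: 16.7 − (12.682) = 4.018 °C.

4.0 °C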